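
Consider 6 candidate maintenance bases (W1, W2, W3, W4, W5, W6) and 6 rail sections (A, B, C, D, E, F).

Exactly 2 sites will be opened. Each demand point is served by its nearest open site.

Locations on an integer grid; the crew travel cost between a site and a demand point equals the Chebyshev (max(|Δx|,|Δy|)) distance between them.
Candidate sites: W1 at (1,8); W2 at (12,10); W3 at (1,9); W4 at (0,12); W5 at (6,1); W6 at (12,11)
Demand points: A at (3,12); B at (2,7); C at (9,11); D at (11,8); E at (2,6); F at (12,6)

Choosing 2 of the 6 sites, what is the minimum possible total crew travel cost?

16

Open {W1, W2}.
  A→W1 4, B→W1 1, C→W2 3, D→W2 2, E→W1 2, F→W2 4  ⇒ total 16.
Compare {W2, W3}: total 17.
Compare {W1, W6}: total 18.
No size-2 selection does better; minimum is 16.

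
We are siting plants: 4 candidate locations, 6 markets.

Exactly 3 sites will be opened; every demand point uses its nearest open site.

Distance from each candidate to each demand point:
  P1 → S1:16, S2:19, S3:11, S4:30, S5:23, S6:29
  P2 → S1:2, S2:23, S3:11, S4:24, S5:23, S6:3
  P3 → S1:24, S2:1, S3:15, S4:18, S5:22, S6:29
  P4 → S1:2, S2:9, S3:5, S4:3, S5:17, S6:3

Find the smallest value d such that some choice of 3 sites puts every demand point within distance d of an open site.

Open {P1, P2, P4}.
  Farthest demand point is S5 at distance 17 (to P4); all others are ≤ 17.
With {P1, P3, P4} the worst case is 17.
With {P2, P3, P4} the worst case is 17.
No size-3 selection achieves below 17.

17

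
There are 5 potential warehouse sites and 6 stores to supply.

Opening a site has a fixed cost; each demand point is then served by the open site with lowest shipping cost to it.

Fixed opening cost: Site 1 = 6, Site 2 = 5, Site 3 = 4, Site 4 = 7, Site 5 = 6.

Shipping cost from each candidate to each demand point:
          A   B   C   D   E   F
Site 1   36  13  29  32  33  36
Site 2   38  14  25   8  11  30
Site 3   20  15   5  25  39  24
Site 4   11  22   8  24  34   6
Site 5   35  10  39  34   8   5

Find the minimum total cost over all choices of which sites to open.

Open {Site 2, Site 4, Site 5}: assign each demand point to its cheapest open site.
  A→Site 4 11, B→Site 5 10, C→Site 4 8, D→Site 2 8, E→Site 5 8, F→Site 5 5
  shipping cost 50, fixed 18 → total 68.
Compare {Site 2, Site 3, Site 4, Site 5}: shipping cost 47 + fixed 22 = 69.
Compare {Site 2, Site 4}: shipping cost 58 + fixed 12 = 70.
Compare {Site 2, Site 3, Site 4}: shipping cost 55 + fixed 16 = 71.
All other subsets cost ≥ 69. Minimum total cost: 68.

68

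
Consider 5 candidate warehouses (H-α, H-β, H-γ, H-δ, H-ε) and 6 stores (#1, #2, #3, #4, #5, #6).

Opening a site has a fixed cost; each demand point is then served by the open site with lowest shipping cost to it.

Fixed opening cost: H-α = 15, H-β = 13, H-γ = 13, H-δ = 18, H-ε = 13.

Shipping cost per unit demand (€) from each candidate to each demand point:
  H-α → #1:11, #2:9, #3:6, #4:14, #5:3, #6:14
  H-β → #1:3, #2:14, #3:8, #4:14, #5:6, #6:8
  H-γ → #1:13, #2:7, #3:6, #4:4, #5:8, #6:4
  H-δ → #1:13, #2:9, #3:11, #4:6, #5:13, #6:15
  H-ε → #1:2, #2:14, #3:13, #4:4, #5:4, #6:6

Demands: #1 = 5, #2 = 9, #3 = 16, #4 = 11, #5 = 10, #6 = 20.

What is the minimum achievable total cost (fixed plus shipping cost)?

359

Open {H-γ, H-ε}: assign each demand point to its cheapest open site.
  #1→H-ε 5×2=10, #2→H-γ 9×7=63, #3→H-γ 16×6=96, #4→H-γ 11×4=44, #5→H-ε 10×4=40, #6→H-γ 20×4=80
  shipping cost 333, fixed 26 → total 359.
Compare {H-α, H-γ, H-ε}: shipping cost 323 + fixed 41 = 364.
Compare {H-α, H-β, H-γ}: shipping cost 328 + fixed 41 = 369.
Compare {H-β, H-γ, H-ε}: shipping cost 333 + fixed 39 = 372.
All other subsets cost ≥ 364. Minimum total cost: 359.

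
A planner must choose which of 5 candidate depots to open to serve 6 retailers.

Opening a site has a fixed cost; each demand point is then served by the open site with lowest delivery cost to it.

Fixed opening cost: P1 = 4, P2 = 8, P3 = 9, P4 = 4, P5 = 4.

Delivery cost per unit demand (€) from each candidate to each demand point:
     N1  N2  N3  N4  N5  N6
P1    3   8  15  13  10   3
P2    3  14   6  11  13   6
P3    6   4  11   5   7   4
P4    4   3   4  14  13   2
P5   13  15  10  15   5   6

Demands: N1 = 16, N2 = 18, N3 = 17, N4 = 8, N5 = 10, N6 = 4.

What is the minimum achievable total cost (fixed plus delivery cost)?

289

Open {P1, P3, P4, P5}: assign each demand point to its cheapest open site.
  N1→P1 16×3=48, N2→P4 18×3=54, N3→P4 17×4=68, N4→P3 8×5=40, N5→P5 10×5=50, N6→P4 4×2=8
  delivery cost 268, fixed 21 → total 289.
Compare {P2, P3, P4, P5}: delivery cost 268 + fixed 25 = 293.
Compare {P1, P2, P3, P4, P5}: delivery cost 268 + fixed 29 = 297.
Compare {P3, P4, P5}: delivery cost 284 + fixed 17 = 301.
All other subsets cost ≥ 293. Minimum total cost: 289.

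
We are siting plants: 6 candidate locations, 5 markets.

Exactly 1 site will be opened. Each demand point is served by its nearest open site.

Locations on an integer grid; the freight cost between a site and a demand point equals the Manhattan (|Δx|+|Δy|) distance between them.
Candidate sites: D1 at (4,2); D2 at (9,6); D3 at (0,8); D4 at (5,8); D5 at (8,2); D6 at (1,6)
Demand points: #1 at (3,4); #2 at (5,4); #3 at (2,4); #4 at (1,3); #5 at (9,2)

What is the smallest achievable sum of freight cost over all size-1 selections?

19

Open {D1}.
  #1→D1 3, #2→D1 3, #3→D1 4, #4→D1 4, #5→D1 5  ⇒ total 19.
Compare {D6}: total 28.
Compare {D5}: total 29.
No size-1 selection does better; minimum is 19.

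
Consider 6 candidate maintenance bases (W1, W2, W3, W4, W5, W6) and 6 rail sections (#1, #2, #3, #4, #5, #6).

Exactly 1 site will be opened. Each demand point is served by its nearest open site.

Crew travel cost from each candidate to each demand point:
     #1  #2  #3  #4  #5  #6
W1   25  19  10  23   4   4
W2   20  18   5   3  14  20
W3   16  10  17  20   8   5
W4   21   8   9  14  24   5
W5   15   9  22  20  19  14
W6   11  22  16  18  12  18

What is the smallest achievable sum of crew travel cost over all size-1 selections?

76

Open {W3}.
  #1→W3 16, #2→W3 10, #3→W3 17, #4→W3 20, #5→W3 8, #6→W3 5  ⇒ total 76.
Compare {W2}: total 80.
Compare {W4}: total 81.
No size-1 selection does better; minimum is 76.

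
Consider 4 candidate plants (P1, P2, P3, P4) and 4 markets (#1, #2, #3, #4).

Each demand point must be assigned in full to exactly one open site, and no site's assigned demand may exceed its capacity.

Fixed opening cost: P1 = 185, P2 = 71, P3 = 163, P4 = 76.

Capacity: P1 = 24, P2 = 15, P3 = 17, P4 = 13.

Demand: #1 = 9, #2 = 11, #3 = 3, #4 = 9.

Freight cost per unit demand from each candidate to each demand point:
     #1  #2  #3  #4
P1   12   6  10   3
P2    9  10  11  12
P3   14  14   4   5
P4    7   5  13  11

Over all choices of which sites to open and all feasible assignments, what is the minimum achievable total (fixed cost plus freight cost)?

Open {P1, P4}; cheapest assignment that respects the capacities:
  P1 (cap 24, load 23): #2, #3, #4 — cost 11×6 + 3×10 + 9×3 = 123
  P4 (cap 13, load 9): #1 — cost 9×7 = 63
  Shipping 186, fixed 261 → total 447.
  Any other capacity-feasible assignment to {P1, P4} ships for at least 186.
Compare {P1, P2}: its best feasible assignment gives total 460.
Compare {P2, P3, P4}: its best feasible assignment gives total 503.
Every other set of open sites that can feasibly serve all demand totals ≥ 460 even under its best assignment. Minimum: 447.

447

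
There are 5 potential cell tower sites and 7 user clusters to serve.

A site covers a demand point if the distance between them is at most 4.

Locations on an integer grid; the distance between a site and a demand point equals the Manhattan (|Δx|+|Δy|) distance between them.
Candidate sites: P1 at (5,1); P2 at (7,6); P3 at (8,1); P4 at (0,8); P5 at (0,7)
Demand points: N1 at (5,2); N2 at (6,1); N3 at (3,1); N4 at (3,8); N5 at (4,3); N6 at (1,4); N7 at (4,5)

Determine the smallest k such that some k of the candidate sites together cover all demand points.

3

Coverage sets (demand points within 4 of each site):
  P1: {N1, N2, N3, N5}
  P2: {N7}
  P3: {N1, N2}
  P4: {N4}
  P5: {N4, N6}
No 2 sites suffice: every size-2 union leaves at least one demand point uncovered.
But {P1, P2, P5} covers everything, so the minimum is 3.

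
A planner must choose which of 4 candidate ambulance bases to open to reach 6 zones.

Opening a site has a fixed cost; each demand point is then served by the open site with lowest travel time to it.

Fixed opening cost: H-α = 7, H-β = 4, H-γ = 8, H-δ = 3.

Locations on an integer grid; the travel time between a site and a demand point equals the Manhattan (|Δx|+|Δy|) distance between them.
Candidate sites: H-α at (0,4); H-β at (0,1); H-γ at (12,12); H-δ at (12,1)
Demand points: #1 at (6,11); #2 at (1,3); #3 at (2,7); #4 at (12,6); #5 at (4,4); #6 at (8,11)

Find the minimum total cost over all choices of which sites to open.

44

Open {H-α, H-γ}: assign each demand point to its cheapest open site.
  #1→H-γ 7, #2→H-α 2, #3→H-α 5, #4→H-γ 6, #5→H-α 4, #6→H-γ 5
  travel time 29, fixed 15 → total 44.
Compare {H-α, H-γ, H-δ}: travel time 28 + fixed 18 = 46.
Compare {H-β, H-γ}: travel time 36 + fixed 12 = 48.
Compare {H-α, H-β, H-γ}: travel time 29 + fixed 19 = 48.
All other subsets cost ≥ 46. Minimum total cost: 44.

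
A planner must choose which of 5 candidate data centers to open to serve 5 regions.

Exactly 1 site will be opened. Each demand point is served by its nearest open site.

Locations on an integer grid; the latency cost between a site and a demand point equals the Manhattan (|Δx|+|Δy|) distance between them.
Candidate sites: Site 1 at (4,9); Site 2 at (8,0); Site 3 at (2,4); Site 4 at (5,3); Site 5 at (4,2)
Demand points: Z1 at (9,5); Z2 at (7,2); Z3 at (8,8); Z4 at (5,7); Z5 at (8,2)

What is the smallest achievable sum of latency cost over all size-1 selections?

25

Open {Site 4}.
  Z1→Site 4 6, Z2→Site 4 3, Z3→Site 4 8, Z4→Site 4 4, Z5→Site 4 4  ⇒ total 25.
Compare {Site 2}: total 29.
Compare {Site 5}: total 31.
No size-1 selection does better; minimum is 25.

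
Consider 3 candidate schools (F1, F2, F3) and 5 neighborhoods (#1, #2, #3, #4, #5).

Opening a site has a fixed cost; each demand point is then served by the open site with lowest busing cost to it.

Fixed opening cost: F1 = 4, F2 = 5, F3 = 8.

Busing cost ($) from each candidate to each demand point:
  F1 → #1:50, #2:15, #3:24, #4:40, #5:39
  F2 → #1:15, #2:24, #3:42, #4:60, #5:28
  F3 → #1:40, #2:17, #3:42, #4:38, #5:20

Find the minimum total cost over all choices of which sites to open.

Open {F1, F2, F3}: assign each demand point to its cheapest open site.
  #1→F2 15, #2→F1 15, #3→F1 24, #4→F3 38, #5→F3 20
  busing cost 112, fixed 17 → total 129.
Compare {F1, F2}: busing cost 122 + fixed 9 = 131.
Compare {F2, F3}: busing cost 132 + fixed 13 = 145.
Compare {F1, F3}: busing cost 137 + fixed 12 = 149.
All other subsets cost ≥ 131. Minimum total cost: 129.

129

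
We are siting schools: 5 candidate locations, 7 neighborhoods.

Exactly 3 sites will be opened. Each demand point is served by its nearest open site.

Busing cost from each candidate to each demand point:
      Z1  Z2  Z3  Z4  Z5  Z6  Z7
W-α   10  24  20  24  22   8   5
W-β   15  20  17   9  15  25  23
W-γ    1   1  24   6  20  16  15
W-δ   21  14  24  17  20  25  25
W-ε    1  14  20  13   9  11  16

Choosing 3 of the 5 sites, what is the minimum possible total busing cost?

Open {W-α, W-γ, W-ε}.
  Z1→W-γ 1, Z2→W-γ 1, Z3→W-α 20, Z4→W-γ 6, Z5→W-ε 9, Z6→W-α 8, Z7→W-α 5  ⇒ total 50.
Compare {W-α, W-β, W-γ}: total 53.
Compare {W-β, W-γ, W-ε}: total 60.
No size-3 selection does better; minimum is 50.

50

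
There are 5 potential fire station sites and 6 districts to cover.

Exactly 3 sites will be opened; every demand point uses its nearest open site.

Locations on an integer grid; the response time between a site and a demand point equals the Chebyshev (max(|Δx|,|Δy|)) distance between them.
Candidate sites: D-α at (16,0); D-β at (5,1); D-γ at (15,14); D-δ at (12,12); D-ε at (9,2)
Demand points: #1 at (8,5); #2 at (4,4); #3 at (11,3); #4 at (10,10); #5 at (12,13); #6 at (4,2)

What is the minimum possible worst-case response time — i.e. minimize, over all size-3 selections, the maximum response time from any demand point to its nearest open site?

Open {D-β, D-δ, D-ε}.
  Farthest demand point is #1 at response time 3 (to D-ε); all others are ≤ 3.
With {D-α, D-β, D-γ} the worst case is 5.
With {D-α, D-β, D-δ} the worst case is 5.
No size-3 selection achieves below 3.

3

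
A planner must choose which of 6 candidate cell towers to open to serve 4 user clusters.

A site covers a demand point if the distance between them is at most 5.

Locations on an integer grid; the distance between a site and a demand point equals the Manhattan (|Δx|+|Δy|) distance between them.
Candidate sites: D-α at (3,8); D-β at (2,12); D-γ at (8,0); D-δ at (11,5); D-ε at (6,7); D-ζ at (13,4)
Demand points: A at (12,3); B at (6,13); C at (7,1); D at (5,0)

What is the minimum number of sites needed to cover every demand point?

3

Coverage sets (demand points within 5 of each site):
  D-α: {}
  D-β: {B}
  D-γ: {C, D}
  D-δ: {A}
  D-ε: {}
  D-ζ: {A}
No 2 sites suffice: every size-2 union leaves at least one demand point uncovered.
But {D-β, D-γ, D-δ} covers everything, so the minimum is 3.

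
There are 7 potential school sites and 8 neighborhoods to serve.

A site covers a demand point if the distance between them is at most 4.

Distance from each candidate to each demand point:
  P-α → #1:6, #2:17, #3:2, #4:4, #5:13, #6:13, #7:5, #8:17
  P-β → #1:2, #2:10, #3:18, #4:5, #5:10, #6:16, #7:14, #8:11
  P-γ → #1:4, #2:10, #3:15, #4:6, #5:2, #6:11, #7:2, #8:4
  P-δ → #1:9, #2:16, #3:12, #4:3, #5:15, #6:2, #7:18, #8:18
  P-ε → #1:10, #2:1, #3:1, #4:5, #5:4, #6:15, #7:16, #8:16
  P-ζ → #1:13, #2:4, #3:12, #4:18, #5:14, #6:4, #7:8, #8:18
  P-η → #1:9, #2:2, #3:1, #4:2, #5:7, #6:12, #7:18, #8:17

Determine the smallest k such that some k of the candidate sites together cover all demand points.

3

Coverage sets (demand points within 4 of each site):
  P-α: {#3, #4}
  P-β: {#1}
  P-γ: {#1, #5, #7, #8}
  P-δ: {#4, #6}
  P-ε: {#2, #3, #5}
  P-ζ: {#2, #6}
  P-η: {#2, #3, #4}
No 2 sites suffice: every size-2 union leaves at least one demand point uncovered.
But {P-α, P-γ, P-ζ} covers everything, so the minimum is 3.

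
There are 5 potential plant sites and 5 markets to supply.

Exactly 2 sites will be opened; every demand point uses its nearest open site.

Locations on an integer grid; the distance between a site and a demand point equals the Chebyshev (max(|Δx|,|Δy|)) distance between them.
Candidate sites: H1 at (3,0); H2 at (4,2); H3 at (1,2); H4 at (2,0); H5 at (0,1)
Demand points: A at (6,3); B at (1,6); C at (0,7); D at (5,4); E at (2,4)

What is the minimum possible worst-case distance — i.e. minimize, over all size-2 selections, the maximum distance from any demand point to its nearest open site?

5

Open {H1, H2}.
  Farthest demand point is C at distance 5 (to H2); all others are ≤ 5.
With {H1, H3} the worst case is 5.
With {H2, H3} the worst case is 5.
No size-2 selection achieves below 5.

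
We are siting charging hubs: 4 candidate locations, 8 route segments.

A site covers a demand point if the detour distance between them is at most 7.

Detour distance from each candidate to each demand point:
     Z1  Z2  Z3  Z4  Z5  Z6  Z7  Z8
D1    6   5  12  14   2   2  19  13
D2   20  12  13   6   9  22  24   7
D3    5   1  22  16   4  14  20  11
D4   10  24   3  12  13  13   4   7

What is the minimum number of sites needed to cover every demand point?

Coverage sets (demand points within 7 of each site):
  D1: {Z1, Z2, Z5, Z6}
  D2: {Z4, Z8}
  D3: {Z1, Z2, Z5}
  D4: {Z3, Z7, Z8}
No 2 sites suffice: every size-2 union leaves at least one demand point uncovered.
But {D1, D2, D4} covers everything, so the minimum is 3.

3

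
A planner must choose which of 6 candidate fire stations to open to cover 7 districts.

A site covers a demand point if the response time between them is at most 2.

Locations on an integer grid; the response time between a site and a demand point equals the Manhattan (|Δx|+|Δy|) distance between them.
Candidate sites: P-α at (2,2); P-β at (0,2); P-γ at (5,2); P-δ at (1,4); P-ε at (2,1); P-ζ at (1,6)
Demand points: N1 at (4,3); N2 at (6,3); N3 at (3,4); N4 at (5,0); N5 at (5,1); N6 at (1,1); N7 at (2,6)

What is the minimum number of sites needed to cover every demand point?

Coverage sets (demand points within 2 of each site):
  P-α: {N6}
  P-β: {N6}
  P-γ: {N1, N2, N4, N5}
  P-δ: {N3}
  P-ε: {N6}
  P-ζ: {N7}
No 3 sites suffice: every size-3 union leaves at least one demand point uncovered.
But {P-α, P-γ, P-δ, P-ζ} covers everything, so the minimum is 4.

4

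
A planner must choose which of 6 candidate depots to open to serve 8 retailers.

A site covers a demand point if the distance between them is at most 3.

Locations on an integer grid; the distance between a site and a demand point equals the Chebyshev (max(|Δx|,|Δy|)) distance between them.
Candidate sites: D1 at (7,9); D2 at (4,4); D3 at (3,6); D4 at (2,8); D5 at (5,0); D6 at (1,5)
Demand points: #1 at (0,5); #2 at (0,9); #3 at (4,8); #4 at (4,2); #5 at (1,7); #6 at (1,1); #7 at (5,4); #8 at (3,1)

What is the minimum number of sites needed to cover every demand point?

Coverage sets (demand points within 3 of each site):
  D1: {#3}
  D2: {#4, #5, #6, #7, #8}
  D3: {#1, #2, #3, #5, #7}
  D4: {#1, #2, #3, #5}
  D5: {#4, #8}
  D6: {#1, #3, #4, #5}
No single site covers all 8 demand points.
But {D2, D3} covers everything, so the minimum is 2.

2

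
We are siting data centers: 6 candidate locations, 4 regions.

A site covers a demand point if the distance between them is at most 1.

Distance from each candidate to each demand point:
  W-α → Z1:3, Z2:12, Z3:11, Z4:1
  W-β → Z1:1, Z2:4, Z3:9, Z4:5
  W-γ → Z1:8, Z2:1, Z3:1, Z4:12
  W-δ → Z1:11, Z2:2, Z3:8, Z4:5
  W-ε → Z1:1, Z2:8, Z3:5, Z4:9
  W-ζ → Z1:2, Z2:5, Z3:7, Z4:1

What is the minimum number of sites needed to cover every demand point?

3

Coverage sets (demand points within 1 of each site):
  W-α: {Z4}
  W-β: {Z1}
  W-γ: {Z2, Z3}
  W-δ: {}
  W-ε: {Z1}
  W-ζ: {Z4}
No 2 sites suffice: every size-2 union leaves at least one demand point uncovered.
But {W-α, W-β, W-γ} covers everything, so the minimum is 3.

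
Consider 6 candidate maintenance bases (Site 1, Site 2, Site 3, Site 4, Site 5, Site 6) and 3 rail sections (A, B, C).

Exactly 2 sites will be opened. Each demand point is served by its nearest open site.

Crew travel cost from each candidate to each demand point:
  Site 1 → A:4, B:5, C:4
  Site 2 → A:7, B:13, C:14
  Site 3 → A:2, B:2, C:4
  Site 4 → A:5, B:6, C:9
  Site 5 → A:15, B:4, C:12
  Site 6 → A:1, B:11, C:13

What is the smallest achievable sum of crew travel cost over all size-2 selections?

7

Open {Site 3, Site 6}.
  A→Site 6 1, B→Site 3 2, C→Site 3 4  ⇒ total 7.
Compare {Site 1, Site 3}: total 8.
Compare {Site 2, Site 3}: total 8.
No size-2 selection does better; minimum is 7.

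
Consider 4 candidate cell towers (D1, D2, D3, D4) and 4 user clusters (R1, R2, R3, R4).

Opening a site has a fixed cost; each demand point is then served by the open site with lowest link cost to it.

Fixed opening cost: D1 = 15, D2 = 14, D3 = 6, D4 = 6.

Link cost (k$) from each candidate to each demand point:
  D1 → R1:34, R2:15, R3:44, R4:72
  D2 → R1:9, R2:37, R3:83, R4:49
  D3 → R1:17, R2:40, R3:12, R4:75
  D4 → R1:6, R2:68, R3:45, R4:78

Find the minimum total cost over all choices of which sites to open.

Open {D1, D2, D3}: assign each demand point to its cheapest open site.
  R1→D2 9, R2→D1 15, R3→D3 12, R4→D2 49
  link cost 85, fixed 35 → total 120.
Compare {D1, D2, D3, D4}: link cost 82 + fixed 41 = 123.
Compare {D2, D3}: link cost 107 + fixed 20 = 127.
Compare {D2, D3, D4}: link cost 104 + fixed 26 = 130.
All other subsets cost ≥ 123. Minimum total cost: 120.

120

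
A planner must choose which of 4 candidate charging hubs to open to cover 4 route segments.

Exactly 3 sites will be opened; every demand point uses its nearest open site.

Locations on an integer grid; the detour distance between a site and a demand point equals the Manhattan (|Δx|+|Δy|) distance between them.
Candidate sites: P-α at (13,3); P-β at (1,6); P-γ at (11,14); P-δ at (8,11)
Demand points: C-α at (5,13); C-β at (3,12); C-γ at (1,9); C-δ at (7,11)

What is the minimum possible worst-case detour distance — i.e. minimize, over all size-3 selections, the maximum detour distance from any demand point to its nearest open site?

Open {P-α, P-β, P-δ}.
  Farthest demand point is C-β at detour distance 6 (to P-δ); all others are ≤ 6.
With {P-β, P-γ, P-δ} the worst case is 6.
With {P-α, P-β, P-γ} the worst case is 8.
No size-3 selection achieves below 6.

6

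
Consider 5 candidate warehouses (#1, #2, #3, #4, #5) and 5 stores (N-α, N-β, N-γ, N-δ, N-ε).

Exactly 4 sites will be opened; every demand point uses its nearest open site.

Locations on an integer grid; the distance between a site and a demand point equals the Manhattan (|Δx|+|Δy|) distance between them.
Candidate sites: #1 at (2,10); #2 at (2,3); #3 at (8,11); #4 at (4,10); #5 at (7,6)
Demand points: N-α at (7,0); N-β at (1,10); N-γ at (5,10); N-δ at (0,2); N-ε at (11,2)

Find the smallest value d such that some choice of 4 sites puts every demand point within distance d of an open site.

Open {#1, #2, #3, #5}.
  Farthest demand point is N-ε at distance 8 (to #5); all others are ≤ 8.
With {#1, #2, #4, #5} the worst case is 8.
With {#2, #3, #4, #5} the worst case is 8.
No size-4 selection achieves below 8.

8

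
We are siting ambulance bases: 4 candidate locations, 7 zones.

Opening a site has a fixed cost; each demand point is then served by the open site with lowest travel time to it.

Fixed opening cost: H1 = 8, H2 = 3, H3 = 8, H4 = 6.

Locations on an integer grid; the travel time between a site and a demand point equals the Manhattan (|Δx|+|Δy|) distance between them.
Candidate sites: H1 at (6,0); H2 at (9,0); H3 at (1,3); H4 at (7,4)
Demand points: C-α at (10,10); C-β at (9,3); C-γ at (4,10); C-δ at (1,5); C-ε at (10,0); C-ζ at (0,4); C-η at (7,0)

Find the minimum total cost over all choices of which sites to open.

Open {H2, H3}: assign each demand point to its cheapest open site.
  C-α→H2 11, C-β→H2 3, C-γ→H3 10, C-δ→H3 2, C-ε→H2 1, C-ζ→H3 2, C-η→H2 2
  travel time 31, fixed 11 → total 42.
Compare {H2, H3, H4}: travel time 28 + fixed 17 = 45.
Compare {H2, H4}: travel time 38 + fixed 9 = 47.
Compare {H1, H2, H3}: travel time 30 + fixed 19 = 49.
All other subsets cost ≥ 45. Minimum total cost: 42.

42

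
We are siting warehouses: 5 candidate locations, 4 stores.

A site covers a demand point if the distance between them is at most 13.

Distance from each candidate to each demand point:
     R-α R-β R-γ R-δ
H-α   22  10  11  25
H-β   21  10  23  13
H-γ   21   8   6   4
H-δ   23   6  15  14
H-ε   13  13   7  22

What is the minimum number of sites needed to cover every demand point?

Coverage sets (demand points within 13 of each site):
  H-α: {R-β, R-γ}
  H-β: {R-β, R-δ}
  H-γ: {R-β, R-γ, R-δ}
  H-δ: {R-β}
  H-ε: {R-α, R-β, R-γ}
No single site covers all 4 demand points.
But {H-β, H-ε} covers everything, so the minimum is 2.

2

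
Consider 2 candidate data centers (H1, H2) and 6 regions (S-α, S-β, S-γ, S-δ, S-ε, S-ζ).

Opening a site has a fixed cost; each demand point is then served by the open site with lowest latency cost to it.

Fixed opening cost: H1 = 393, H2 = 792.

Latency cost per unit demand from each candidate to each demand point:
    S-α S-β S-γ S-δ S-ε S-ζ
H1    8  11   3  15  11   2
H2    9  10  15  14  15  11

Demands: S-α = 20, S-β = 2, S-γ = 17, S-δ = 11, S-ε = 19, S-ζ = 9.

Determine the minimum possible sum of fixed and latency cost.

1018

Open {H1}: assign each demand point to its cheapest open site.
  S-α→H1 20×8=160, S-β→H1 2×11=22, S-γ→H1 17×3=51, S-δ→H1 11×15=165, S-ε→H1 19×11=209, S-ζ→H1 9×2=18
  latency cost 625, fixed 393 → total 1018.
Compare {H2}: latency cost 993 + fixed 792 = 1785.
Compare {H1, H2}: latency cost 612 + fixed 1185 = 1797.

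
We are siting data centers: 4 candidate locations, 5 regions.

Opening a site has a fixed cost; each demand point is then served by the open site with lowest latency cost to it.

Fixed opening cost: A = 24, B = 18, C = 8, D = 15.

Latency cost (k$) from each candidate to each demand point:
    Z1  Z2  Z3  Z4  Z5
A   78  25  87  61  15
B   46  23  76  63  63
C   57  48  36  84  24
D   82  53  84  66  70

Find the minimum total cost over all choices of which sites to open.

Open {B, C}: assign each demand point to its cheapest open site.
  Z1→B 46, Z2→B 23, Z3→C 36, Z4→B 63, Z5→C 24
  latency cost 192, fixed 26 → total 218.
Compare {A, C}: latency cost 194 + fixed 32 = 226.
Compare {A, B, C}: latency cost 181 + fixed 50 = 231.
Compare {B, C, D}: latency cost 192 + fixed 41 = 233.
All other subsets cost ≥ 226. Minimum total cost: 218.

218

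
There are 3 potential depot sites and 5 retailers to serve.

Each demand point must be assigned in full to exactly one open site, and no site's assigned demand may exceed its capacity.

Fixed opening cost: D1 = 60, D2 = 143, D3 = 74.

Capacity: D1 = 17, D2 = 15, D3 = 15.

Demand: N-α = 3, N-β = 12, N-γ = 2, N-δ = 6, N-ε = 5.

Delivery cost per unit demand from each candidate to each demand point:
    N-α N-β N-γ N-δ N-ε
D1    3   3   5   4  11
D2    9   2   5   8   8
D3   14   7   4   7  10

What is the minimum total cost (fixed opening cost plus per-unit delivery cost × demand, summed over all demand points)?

Open {D1, D3}; cheapest assignment that respects the capacities:
  D1 (cap 17, load 15): N-α, N-β — cost 3×3 + 12×3 = 45
  D3 (cap 15, load 13): N-γ, N-δ, N-ε — cost 2×4 + 6×7 + 5×10 = 100
  Shipping 145, fixed 134 → total 279.
  Any other capacity-feasible assignment to {D1, D3} ships for at least 145.
Compare {D1, D2}: its best feasible assignment gives total 325.
Compare {D2, D3}: its best feasible assignment gives total 368.
Every other set of open sites that can feasibly serve all demand totals ≥ 325 even under its best assignment. Minimum: 279.

279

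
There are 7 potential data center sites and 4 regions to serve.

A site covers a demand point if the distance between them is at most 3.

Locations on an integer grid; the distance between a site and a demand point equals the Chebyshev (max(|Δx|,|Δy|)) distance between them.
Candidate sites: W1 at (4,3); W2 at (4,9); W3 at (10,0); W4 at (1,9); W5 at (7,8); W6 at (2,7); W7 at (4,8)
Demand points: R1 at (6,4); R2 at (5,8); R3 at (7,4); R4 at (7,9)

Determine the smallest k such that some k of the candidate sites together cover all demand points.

2

Coverage sets (demand points within 3 of each site):
  W1: {R1, R3}
  W2: {R2, R4}
  W3: {}
  W4: {}
  W5: {R2, R4}
  W6: {R2}
  W7: {R2, R4}
No single site covers all 4 demand points.
But {W1, W2} covers everything, so the minimum is 2.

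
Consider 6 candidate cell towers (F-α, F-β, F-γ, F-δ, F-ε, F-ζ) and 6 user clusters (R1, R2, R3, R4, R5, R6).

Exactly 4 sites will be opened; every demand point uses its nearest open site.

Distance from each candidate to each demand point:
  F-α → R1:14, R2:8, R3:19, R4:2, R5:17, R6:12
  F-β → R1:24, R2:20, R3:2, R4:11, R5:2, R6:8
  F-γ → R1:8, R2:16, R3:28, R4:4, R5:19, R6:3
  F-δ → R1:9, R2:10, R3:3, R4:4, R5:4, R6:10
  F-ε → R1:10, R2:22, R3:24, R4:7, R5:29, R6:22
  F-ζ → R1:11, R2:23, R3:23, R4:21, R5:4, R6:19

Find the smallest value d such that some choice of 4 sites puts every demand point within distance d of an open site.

Open {F-α, F-β, F-γ, F-δ}.
  Farthest demand point is R1 at distance 8 (to F-γ); all others are ≤ 8.
With {F-α, F-β, F-γ, F-ε} the worst case is 8.
With {F-α, F-β, F-γ, F-ζ} the worst case is 8.
No size-4 selection achieves below 8.

8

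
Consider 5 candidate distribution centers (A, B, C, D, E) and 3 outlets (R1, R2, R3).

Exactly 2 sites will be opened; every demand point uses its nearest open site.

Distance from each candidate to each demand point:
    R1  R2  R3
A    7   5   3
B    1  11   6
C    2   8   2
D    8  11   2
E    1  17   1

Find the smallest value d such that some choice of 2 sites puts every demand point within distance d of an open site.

Open {A, B}.
  Farthest demand point is R2 at distance 5 (to A); all others are ≤ 5.
With {A, C} the worst case is 5.
With {A, E} the worst case is 5.
No size-2 selection achieves below 5.

5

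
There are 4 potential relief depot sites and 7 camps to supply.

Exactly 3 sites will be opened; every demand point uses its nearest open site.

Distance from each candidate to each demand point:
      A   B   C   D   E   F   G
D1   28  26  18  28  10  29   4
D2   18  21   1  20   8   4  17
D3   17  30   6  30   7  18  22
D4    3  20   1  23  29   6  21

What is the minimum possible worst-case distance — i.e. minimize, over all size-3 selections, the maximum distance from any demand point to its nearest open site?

Open {D1, D2, D4}.
  Farthest demand point is B at distance 20 (to D4); all others are ≤ 20.
With {D2, D3, D4} the worst case is 20.
With {D1, D2, D3} the worst case is 21.
No size-3 selection achieves below 20.

20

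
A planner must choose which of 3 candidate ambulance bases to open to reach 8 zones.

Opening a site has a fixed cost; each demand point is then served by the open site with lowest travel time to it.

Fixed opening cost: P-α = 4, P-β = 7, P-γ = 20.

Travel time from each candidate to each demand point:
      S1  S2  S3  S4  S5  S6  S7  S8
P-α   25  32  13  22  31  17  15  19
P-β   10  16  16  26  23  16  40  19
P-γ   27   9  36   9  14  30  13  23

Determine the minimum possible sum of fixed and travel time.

133

Open {P-β, P-γ}: assign each demand point to its cheapest open site.
  S1→P-β 10, S2→P-γ 9, S3→P-β 16, S4→P-γ 9, S5→P-γ 14, S6→P-β 16, S7→P-γ 13, S8→P-β 19
  travel time 106, fixed 27 → total 133.
Compare {P-α, P-β, P-γ}: travel time 103 + fixed 31 = 134.
Compare {P-α, P-γ}: travel time 119 + fixed 24 = 143.
Compare {P-α, P-β}: travel time 134 + fixed 11 = 145.
All other subsets cost ≥ 134. Minimum total cost: 133.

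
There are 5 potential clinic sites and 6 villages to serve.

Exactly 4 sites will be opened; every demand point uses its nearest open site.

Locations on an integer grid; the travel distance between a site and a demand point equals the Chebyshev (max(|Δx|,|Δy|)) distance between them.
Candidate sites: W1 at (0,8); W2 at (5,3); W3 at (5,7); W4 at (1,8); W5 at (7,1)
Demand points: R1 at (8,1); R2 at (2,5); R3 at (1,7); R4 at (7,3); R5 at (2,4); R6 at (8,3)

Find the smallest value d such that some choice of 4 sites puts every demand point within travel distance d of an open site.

Open {W1, W2, W3, W4}.
  Farthest demand point is R1 at travel distance 3 (to W2); all others are ≤ 3.
With {W1, W2, W3, W5} the worst case is 3.
With {W1, W2, W4, W5} the worst case is 3.
No size-4 selection achieves below 3.

3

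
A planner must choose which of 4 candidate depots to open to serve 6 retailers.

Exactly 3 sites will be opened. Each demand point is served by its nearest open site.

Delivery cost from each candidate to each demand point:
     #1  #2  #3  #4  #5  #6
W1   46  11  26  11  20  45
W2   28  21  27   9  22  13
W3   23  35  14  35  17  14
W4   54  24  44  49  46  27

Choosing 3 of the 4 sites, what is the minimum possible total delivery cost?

Open {W1, W2, W3}.
  #1→W3 23, #2→W1 11, #3→W3 14, #4→W2 9, #5→W3 17, #6→W2 13  ⇒ total 87.
Compare {W1, W3, W4}: total 90.
Compare {W2, W3, W4}: total 97.
No size-3 selection does better; minimum is 87.

87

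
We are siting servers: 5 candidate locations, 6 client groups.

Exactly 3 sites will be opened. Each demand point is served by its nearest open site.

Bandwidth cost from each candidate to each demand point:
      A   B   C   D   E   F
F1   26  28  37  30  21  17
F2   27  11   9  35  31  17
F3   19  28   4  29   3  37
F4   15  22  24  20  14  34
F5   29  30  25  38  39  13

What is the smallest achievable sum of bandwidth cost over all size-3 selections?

70

Open {F2, F3, F4}.
  A→F4 15, B→F2 11, C→F3 4, D→F4 20, E→F3 3, F→F2 17  ⇒ total 70.
Compare {F3, F4, F5}: total 77.
Compare {F2, F3, F5}: total 79.
No size-3 selection does better; minimum is 70.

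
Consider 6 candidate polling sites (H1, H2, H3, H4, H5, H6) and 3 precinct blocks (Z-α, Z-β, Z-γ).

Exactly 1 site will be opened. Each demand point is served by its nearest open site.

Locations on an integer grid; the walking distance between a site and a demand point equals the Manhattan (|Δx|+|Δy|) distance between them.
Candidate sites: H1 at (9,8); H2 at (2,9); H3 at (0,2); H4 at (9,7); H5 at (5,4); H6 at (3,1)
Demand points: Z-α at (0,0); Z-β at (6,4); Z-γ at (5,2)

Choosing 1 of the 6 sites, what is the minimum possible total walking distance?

12

Open {H5}.
  Z-α→H5 9, Z-β→H5 1, Z-γ→H5 2  ⇒ total 12.
Compare {H6}: total 13.
Compare {H3}: total 15.
No size-1 selection does better; minimum is 12.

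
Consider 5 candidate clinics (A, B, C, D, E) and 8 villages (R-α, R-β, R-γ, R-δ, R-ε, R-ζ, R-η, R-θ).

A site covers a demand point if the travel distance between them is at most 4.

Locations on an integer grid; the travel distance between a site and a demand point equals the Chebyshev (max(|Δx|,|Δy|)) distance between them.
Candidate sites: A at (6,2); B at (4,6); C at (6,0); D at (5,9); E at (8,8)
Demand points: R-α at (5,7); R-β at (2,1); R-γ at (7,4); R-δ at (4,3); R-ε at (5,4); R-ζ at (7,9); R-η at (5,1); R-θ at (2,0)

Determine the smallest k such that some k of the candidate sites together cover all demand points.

2

Coverage sets (demand points within 4 of each site):
  A: {R-β, R-γ, R-δ, R-ε, R-η, R-θ}
  B: {R-α, R-γ, R-δ, R-ε, R-ζ}
  C: {R-β, R-γ, R-δ, R-ε, R-η, R-θ}
  D: {R-α, R-ζ}
  E: {R-α, R-γ, R-ε, R-ζ}
No single site covers all 8 demand points.
But {A, B} covers everything, so the minimum is 2.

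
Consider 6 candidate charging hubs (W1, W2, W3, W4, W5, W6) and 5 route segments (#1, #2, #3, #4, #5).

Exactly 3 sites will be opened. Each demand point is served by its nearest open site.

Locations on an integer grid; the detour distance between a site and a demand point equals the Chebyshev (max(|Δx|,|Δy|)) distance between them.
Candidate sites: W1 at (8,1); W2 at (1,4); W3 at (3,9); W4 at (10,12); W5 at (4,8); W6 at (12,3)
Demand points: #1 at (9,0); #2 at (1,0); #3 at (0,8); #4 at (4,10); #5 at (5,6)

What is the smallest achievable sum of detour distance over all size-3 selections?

12

Open {W1, W2, W3}.
  #1→W1 1, #2→W2 4, #3→W3 3, #4→W3 1, #5→W3 3  ⇒ total 12.
Compare {W1, W2, W5}: total 13.
Compare {W1, W3, W5}: total 14.
No size-3 selection does better; minimum is 12.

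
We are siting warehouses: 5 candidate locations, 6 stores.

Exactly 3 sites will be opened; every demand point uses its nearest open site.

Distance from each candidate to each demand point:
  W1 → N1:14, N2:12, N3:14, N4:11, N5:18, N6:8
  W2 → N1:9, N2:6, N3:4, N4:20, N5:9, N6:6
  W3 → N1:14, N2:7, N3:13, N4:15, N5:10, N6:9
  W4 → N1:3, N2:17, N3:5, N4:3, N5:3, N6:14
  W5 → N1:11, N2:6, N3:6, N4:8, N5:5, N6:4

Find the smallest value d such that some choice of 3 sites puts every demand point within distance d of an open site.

6

Open {W1, W2, W4}.
  Farthest demand point is N2 at distance 6 (to W2); all others are ≤ 6.
With {W1, W4, W5} the worst case is 6.
With {W2, W3, W4} the worst case is 6.
No size-3 selection achieves below 6.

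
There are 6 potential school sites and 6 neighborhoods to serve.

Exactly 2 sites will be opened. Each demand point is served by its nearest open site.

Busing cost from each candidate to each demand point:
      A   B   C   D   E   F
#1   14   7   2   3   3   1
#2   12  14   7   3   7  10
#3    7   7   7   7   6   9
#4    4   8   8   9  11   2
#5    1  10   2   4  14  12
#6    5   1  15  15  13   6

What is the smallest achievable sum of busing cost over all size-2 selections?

15

Open {#1, #6}.
  A→#6 5, B→#6 1, C→#1 2, D→#1 3, E→#1 3, F→#1 1  ⇒ total 15.
Compare {#1, #5}: total 17.
Compare {#1, #4}: total 20.
No size-2 selection does better; minimum is 15.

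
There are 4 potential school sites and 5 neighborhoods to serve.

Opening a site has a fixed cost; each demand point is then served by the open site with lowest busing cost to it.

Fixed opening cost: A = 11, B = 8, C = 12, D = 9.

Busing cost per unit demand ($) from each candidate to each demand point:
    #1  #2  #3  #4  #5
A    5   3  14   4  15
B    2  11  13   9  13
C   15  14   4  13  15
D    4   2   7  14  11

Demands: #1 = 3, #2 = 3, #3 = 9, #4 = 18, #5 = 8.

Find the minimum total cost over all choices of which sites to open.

246

Open {A, C, D}: assign each demand point to its cheapest open site.
  #1→D 3×4=12, #2→D 3×2=6, #3→C 9×4=36, #4→A 18×4=72, #5→D 8×11=88
  busing cost 214, fixed 32 → total 246.
Compare {A, B, C, D}: busing cost 208 + fixed 40 = 248.
Compare {A, B, C}: busing cost 227 + fixed 31 = 258.
Compare {A, D}: busing cost 241 + fixed 20 = 261.
All other subsets cost ≥ 248. Minimum total cost: 246.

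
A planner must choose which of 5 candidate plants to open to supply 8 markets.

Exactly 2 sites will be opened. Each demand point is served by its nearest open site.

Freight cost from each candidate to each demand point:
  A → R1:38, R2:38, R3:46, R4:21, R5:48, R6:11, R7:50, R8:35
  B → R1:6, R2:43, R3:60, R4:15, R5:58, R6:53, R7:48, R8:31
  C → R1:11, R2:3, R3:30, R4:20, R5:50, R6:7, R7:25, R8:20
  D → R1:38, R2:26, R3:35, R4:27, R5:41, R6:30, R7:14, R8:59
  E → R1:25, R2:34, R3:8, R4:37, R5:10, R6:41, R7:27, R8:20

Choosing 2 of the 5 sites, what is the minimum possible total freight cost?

104

Open {C, E}.
  R1→C 11, R2→C 3, R3→E 8, R4→C 20, R5→E 10, R6→C 7, R7→C 25, R8→C 20  ⇒ total 104.
Compare {C, D}: total 146.
Compare {A, E}: total 156.
No size-2 selection does better; minimum is 104.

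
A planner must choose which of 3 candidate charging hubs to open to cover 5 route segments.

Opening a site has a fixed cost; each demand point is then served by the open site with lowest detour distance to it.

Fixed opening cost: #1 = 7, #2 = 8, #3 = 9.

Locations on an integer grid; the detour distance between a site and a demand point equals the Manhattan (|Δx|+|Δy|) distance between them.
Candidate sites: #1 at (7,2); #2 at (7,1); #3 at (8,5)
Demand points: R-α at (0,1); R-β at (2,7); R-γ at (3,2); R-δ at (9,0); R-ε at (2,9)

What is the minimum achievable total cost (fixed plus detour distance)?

45

Open {#1}: assign each demand point to its cheapest open site.
  R-α→#1 8, R-β→#1 10, R-γ→#1 4, R-δ→#1 4, R-ε→#1 12
  detour distance 38, fixed 7 → total 45.
Compare {#2}: detour distance 39 + fixed 8 = 47.
Compare {#1, #3}: detour distance 34 + fixed 16 = 50.
Compare {#2, #3}: detour distance 33 + fixed 17 = 50.
All other subsets cost ≥ 47. Minimum total cost: 45.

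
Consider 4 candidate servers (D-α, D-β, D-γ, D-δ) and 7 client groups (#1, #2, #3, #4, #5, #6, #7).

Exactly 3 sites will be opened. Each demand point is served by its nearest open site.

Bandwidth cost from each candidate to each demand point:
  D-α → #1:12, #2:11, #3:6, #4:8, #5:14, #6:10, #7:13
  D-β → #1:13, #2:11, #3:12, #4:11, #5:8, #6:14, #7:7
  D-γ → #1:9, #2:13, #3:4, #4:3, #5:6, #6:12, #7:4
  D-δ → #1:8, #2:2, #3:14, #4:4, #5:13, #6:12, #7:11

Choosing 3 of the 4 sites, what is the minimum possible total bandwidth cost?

37

Open {D-α, D-γ, D-δ}.
  #1→D-δ 8, #2→D-δ 2, #3→D-γ 4, #4→D-γ 3, #5→D-γ 6, #6→D-α 10, #7→D-γ 4  ⇒ total 37.
Compare {D-β, D-γ, D-δ}: total 39.
Compare {D-α, D-β, D-δ}: total 45.
No size-3 selection does better; minimum is 37.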